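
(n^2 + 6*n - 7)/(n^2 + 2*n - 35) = (n - 1)/(n - 5)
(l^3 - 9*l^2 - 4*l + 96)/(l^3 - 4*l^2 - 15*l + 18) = (l^2 - 12*l + 32)/(l^2 - 7*l + 6)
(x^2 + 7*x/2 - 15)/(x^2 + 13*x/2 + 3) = (2*x - 5)/(2*x + 1)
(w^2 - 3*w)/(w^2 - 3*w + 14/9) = 9*w*(w - 3)/(9*w^2 - 27*w + 14)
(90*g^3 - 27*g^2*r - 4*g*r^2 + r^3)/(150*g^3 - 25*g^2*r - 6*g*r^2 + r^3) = (-3*g + r)/(-5*g + r)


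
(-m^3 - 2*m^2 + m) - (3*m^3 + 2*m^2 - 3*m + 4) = -4*m^3 - 4*m^2 + 4*m - 4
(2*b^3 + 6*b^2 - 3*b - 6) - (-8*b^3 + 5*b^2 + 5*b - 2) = 10*b^3 + b^2 - 8*b - 4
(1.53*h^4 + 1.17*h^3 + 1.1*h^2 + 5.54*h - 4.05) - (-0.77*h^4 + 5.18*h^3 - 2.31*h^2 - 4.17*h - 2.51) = 2.3*h^4 - 4.01*h^3 + 3.41*h^2 + 9.71*h - 1.54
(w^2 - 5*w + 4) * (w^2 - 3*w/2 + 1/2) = w^4 - 13*w^3/2 + 12*w^2 - 17*w/2 + 2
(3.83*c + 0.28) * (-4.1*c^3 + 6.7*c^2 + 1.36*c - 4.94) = -15.703*c^4 + 24.513*c^3 + 7.0848*c^2 - 18.5394*c - 1.3832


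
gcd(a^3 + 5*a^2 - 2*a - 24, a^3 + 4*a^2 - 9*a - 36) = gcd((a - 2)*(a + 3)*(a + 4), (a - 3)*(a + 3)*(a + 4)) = a^2 + 7*a + 12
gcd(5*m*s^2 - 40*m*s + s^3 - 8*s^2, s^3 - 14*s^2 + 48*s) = s^2 - 8*s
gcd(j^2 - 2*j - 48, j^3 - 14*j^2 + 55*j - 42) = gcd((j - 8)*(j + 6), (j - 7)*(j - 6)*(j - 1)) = 1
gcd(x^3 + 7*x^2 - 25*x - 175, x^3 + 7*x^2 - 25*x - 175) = x^3 + 7*x^2 - 25*x - 175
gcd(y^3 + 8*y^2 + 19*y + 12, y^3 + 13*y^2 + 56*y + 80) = y + 4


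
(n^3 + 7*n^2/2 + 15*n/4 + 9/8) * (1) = n^3 + 7*n^2/2 + 15*n/4 + 9/8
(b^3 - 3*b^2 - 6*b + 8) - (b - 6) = b^3 - 3*b^2 - 7*b + 14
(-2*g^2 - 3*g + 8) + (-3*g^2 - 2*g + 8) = -5*g^2 - 5*g + 16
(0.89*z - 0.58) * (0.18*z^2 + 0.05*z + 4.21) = 0.1602*z^3 - 0.0599*z^2 + 3.7179*z - 2.4418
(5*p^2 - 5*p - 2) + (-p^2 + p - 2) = 4*p^2 - 4*p - 4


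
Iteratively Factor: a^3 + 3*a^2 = (a)*(a^2 + 3*a) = a^2*(a + 3)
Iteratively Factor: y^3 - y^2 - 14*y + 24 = (y - 2)*(y^2 + y - 12) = (y - 2)*(y + 4)*(y - 3)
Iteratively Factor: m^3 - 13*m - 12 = (m + 1)*(m^2 - m - 12) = (m + 1)*(m + 3)*(m - 4)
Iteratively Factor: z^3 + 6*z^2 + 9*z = (z + 3)*(z^2 + 3*z) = (z + 3)^2*(z)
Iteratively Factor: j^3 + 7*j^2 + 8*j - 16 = (j + 4)*(j^2 + 3*j - 4) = (j - 1)*(j + 4)*(j + 4)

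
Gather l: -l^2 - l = -l^2 - l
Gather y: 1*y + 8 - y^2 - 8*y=-y^2 - 7*y + 8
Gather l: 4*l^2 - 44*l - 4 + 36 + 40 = 4*l^2 - 44*l + 72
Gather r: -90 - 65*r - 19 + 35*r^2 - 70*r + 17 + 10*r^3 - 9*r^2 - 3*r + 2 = 10*r^3 + 26*r^2 - 138*r - 90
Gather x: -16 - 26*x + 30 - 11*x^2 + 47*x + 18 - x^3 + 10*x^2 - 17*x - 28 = -x^3 - x^2 + 4*x + 4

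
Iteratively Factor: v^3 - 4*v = (v)*(v^2 - 4) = v*(v - 2)*(v + 2)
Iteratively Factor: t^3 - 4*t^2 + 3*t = (t - 3)*(t^2 - t) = (t - 3)*(t - 1)*(t)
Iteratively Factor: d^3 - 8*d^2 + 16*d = (d - 4)*(d^2 - 4*d) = (d - 4)^2*(d)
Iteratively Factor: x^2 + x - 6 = (x + 3)*(x - 2)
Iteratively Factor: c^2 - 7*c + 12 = (c - 3)*(c - 4)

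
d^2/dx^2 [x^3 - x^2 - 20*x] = 6*x - 2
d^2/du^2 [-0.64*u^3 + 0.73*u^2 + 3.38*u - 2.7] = 1.46 - 3.84*u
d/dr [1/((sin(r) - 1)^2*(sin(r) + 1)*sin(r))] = (-4*sin(r)^2 - sin(r) + 1)/((sin(r) - 1)*sin(r)^2*cos(r)^3)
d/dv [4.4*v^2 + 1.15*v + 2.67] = 8.8*v + 1.15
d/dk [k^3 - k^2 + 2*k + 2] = 3*k^2 - 2*k + 2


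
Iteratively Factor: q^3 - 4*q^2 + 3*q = (q - 3)*(q^2 - q) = (q - 3)*(q - 1)*(q)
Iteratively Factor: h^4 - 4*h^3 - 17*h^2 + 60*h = (h - 5)*(h^3 + h^2 - 12*h) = (h - 5)*(h + 4)*(h^2 - 3*h) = h*(h - 5)*(h + 4)*(h - 3)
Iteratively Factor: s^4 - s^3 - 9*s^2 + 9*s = (s + 3)*(s^3 - 4*s^2 + 3*s) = (s - 1)*(s + 3)*(s^2 - 3*s) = (s - 3)*(s - 1)*(s + 3)*(s)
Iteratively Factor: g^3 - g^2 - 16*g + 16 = (g - 4)*(g^2 + 3*g - 4) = (g - 4)*(g - 1)*(g + 4)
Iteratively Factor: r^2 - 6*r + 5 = (r - 1)*(r - 5)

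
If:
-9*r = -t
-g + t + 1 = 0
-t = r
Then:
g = 1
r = 0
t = 0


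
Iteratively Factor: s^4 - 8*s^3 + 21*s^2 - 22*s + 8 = (s - 4)*(s^3 - 4*s^2 + 5*s - 2) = (s - 4)*(s - 2)*(s^2 - 2*s + 1) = (s - 4)*(s - 2)*(s - 1)*(s - 1)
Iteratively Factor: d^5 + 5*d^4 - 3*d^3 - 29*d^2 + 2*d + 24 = (d + 4)*(d^4 + d^3 - 7*d^2 - d + 6) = (d + 3)*(d + 4)*(d^3 - 2*d^2 - d + 2) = (d + 1)*(d + 3)*(d + 4)*(d^2 - 3*d + 2) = (d - 2)*(d + 1)*(d + 3)*(d + 4)*(d - 1)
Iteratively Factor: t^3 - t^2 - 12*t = (t)*(t^2 - t - 12) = t*(t - 4)*(t + 3)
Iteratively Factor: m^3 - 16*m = (m)*(m^2 - 16) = m*(m - 4)*(m + 4)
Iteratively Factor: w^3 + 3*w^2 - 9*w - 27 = (w + 3)*(w^2 - 9) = (w + 3)^2*(w - 3)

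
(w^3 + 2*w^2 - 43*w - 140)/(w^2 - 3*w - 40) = (w^2 - 3*w - 28)/(w - 8)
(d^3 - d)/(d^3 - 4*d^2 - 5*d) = (d - 1)/(d - 5)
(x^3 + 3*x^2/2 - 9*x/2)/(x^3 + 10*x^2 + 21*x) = (x - 3/2)/(x + 7)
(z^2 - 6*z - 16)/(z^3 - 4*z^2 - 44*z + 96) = (z + 2)/(z^2 + 4*z - 12)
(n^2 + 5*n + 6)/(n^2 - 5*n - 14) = (n + 3)/(n - 7)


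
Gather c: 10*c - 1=10*c - 1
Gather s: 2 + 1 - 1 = 2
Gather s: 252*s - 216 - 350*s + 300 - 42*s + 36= 120 - 140*s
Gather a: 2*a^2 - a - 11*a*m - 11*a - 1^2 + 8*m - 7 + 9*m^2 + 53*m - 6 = 2*a^2 + a*(-11*m - 12) + 9*m^2 + 61*m - 14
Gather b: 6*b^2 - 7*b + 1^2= 6*b^2 - 7*b + 1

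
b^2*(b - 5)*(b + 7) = b^4 + 2*b^3 - 35*b^2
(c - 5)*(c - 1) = c^2 - 6*c + 5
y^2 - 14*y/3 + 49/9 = (y - 7/3)^2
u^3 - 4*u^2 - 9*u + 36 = (u - 4)*(u - 3)*(u + 3)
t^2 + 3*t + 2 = (t + 1)*(t + 2)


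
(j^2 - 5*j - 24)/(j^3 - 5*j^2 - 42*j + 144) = (j + 3)/(j^2 + 3*j - 18)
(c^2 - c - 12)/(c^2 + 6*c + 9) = (c - 4)/(c + 3)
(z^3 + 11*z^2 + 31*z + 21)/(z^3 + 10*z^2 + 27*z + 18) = (z + 7)/(z + 6)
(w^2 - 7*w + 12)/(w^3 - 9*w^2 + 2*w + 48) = (w - 4)/(w^2 - 6*w - 16)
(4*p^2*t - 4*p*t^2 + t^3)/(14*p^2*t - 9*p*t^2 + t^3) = (2*p - t)/(7*p - t)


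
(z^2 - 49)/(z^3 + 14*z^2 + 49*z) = (z - 7)/(z*(z + 7))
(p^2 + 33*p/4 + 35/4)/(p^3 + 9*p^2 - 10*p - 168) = (p + 5/4)/(p^2 + 2*p - 24)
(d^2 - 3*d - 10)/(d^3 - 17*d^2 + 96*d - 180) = (d + 2)/(d^2 - 12*d + 36)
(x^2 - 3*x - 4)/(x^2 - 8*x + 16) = (x + 1)/(x - 4)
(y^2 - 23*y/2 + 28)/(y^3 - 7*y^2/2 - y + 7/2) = (y - 8)/(y^2 - 1)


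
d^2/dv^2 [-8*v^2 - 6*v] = -16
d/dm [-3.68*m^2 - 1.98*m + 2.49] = -7.36*m - 1.98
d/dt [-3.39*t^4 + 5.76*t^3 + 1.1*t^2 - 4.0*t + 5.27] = -13.56*t^3 + 17.28*t^2 + 2.2*t - 4.0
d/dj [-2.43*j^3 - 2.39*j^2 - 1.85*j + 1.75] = -7.29*j^2 - 4.78*j - 1.85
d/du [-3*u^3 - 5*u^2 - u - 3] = -9*u^2 - 10*u - 1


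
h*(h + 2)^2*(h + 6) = h^4 + 10*h^3 + 28*h^2 + 24*h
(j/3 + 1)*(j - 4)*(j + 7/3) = j^3/3 + 4*j^2/9 - 43*j/9 - 28/3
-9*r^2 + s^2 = (-3*r + s)*(3*r + s)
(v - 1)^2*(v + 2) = v^3 - 3*v + 2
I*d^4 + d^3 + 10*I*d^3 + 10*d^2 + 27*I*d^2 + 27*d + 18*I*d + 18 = (d + 3)*(d + 6)*(d - I)*(I*d + I)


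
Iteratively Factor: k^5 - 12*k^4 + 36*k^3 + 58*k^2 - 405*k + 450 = (k - 2)*(k^4 - 10*k^3 + 16*k^2 + 90*k - 225) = (k - 5)*(k - 2)*(k^3 - 5*k^2 - 9*k + 45) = (k - 5)*(k - 3)*(k - 2)*(k^2 - 2*k - 15) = (k - 5)^2*(k - 3)*(k - 2)*(k + 3)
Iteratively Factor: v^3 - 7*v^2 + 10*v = (v - 2)*(v^2 - 5*v) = (v - 5)*(v - 2)*(v)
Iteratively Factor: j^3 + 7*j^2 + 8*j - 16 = (j + 4)*(j^2 + 3*j - 4) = (j + 4)^2*(j - 1)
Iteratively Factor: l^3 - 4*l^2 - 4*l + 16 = (l + 2)*(l^2 - 6*l + 8) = (l - 4)*(l + 2)*(l - 2)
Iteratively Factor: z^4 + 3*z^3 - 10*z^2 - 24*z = (z + 2)*(z^3 + z^2 - 12*z) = z*(z + 2)*(z^2 + z - 12) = z*(z + 2)*(z + 4)*(z - 3)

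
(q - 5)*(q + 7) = q^2 + 2*q - 35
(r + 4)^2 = r^2 + 8*r + 16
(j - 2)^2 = j^2 - 4*j + 4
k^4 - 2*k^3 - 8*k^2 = k^2*(k - 4)*(k + 2)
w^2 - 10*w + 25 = (w - 5)^2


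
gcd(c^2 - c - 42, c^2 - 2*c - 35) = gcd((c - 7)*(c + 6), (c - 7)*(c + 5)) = c - 7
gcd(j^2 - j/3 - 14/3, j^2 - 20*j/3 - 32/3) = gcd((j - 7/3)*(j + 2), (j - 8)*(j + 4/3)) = 1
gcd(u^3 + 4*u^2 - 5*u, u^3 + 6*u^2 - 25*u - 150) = u + 5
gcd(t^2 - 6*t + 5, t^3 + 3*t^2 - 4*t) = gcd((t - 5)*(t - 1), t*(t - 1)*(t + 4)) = t - 1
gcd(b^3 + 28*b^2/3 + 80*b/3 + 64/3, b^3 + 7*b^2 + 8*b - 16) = b^2 + 8*b + 16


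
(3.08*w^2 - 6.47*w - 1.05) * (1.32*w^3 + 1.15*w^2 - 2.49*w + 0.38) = 4.0656*w^5 - 4.9984*w^4 - 16.4957*w^3 + 16.0732*w^2 + 0.1559*w - 0.399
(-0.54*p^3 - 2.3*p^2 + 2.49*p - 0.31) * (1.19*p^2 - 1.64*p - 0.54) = -0.6426*p^5 - 1.8514*p^4 + 7.0267*p^3 - 3.2105*p^2 - 0.8362*p + 0.1674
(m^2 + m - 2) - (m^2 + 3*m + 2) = -2*m - 4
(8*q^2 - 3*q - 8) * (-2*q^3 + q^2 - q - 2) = -16*q^5 + 14*q^4 + 5*q^3 - 21*q^2 + 14*q + 16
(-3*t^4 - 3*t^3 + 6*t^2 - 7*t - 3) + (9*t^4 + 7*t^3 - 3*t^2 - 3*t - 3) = 6*t^4 + 4*t^3 + 3*t^2 - 10*t - 6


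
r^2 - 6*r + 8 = (r - 4)*(r - 2)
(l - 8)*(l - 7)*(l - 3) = l^3 - 18*l^2 + 101*l - 168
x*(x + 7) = x^2 + 7*x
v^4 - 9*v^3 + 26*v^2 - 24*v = v*(v - 4)*(v - 3)*(v - 2)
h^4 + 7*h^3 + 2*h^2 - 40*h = h*(h - 2)*(h + 4)*(h + 5)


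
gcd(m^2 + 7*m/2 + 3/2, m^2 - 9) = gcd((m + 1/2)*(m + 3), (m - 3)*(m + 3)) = m + 3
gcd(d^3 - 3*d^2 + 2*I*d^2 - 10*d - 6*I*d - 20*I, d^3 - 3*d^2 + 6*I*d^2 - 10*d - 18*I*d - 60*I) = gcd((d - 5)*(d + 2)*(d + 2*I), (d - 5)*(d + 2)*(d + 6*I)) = d^2 - 3*d - 10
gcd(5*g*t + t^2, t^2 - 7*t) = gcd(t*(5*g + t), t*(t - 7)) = t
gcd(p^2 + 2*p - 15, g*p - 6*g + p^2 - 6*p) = 1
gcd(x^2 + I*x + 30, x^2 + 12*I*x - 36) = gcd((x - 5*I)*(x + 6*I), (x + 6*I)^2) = x + 6*I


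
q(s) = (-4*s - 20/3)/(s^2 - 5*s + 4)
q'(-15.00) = 0.01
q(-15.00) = 0.18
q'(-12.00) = 0.01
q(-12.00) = 0.20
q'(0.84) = -138.13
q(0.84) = -19.83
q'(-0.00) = -3.08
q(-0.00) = -1.67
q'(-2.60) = -0.10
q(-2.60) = 0.16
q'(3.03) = 7.17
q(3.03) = 9.54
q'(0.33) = -7.36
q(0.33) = -3.25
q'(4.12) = 524.33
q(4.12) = -61.82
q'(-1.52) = -0.31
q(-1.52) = -0.04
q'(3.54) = 35.16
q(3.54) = 17.82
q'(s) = (5 - 2*s)*(-4*s - 20/3)/(s^2 - 5*s + 4)^2 - 4/(s^2 - 5*s + 4)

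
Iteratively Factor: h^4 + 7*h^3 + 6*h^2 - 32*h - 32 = (h - 2)*(h^3 + 9*h^2 + 24*h + 16) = (h - 2)*(h + 1)*(h^2 + 8*h + 16) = (h - 2)*(h + 1)*(h + 4)*(h + 4)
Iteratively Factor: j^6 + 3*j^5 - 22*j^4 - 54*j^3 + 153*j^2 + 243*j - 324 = (j + 3)*(j^5 - 22*j^3 + 12*j^2 + 117*j - 108) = (j + 3)^2*(j^4 - 3*j^3 - 13*j^2 + 51*j - 36) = (j - 3)*(j + 3)^2*(j^3 - 13*j + 12) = (j - 3)*(j - 1)*(j + 3)^2*(j^2 + j - 12) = (j - 3)*(j - 1)*(j + 3)^2*(j + 4)*(j - 3)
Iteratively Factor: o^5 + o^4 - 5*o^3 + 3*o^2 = (o - 1)*(o^4 + 2*o^3 - 3*o^2) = o*(o - 1)*(o^3 + 2*o^2 - 3*o) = o*(o - 1)^2*(o^2 + 3*o) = o*(o - 1)^2*(o + 3)*(o)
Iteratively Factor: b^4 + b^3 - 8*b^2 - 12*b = (b + 2)*(b^3 - b^2 - 6*b) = (b + 2)^2*(b^2 - 3*b) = b*(b + 2)^2*(b - 3)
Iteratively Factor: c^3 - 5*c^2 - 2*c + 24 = (c - 3)*(c^2 - 2*c - 8) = (c - 3)*(c + 2)*(c - 4)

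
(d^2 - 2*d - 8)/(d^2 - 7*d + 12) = (d + 2)/(d - 3)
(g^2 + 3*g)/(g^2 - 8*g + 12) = g*(g + 3)/(g^2 - 8*g + 12)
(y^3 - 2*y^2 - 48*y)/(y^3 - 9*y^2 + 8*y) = (y + 6)/(y - 1)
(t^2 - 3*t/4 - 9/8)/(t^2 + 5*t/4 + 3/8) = (2*t - 3)/(2*t + 1)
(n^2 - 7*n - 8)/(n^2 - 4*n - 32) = (n + 1)/(n + 4)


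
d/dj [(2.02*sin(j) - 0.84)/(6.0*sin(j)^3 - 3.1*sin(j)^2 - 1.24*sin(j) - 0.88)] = (-24.24*sin(j)^3 + 21.382*sin(j)^2 - 5.208*sin(j) - 2.8192)*cos(j)/(36.0*sin(j)^6 - 37.2*sin(j)^5 - 5.27*sin(j)^4 - 2.872*sin(j)^3 + 6.9936*sin(j)^2 + 2.1824*sin(j) + 0.7744)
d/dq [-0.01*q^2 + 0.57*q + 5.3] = 0.57 - 0.02*q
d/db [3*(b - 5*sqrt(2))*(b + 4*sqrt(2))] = 6*b - 3*sqrt(2)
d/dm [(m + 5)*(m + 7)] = 2*m + 12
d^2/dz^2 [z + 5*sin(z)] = -5*sin(z)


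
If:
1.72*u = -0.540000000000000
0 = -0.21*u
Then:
No Solution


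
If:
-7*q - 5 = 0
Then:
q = -5/7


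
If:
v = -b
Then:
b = -v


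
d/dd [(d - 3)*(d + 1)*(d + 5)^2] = 4*d^3 + 24*d^2 + 4*d - 80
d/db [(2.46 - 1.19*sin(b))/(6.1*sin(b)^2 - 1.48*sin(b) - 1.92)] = (7.259*sin(b)^2 - 30.012*sin(b) + 5.9256)*cos(b)/(37.21*sin(b)^4 - 18.056*sin(b)^3 - 21.2336*sin(b)^2 + 5.6832*sin(b) + 3.6864)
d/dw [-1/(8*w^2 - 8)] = w/(4*(w^2 - 1)^2)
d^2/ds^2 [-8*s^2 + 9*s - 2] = -16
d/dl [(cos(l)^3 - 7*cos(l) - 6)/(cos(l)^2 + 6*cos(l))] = (-cos(l)^4 - 12*cos(l)^3 - 7*cos(l)^2 - 12*cos(l) - 36)*sin(l)/((cos(l) + 6)^2*cos(l)^2)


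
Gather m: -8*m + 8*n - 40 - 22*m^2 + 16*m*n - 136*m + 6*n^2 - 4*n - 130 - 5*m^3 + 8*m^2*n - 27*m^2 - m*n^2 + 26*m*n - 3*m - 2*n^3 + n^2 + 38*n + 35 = -5*m^3 + m^2*(8*n - 49) + m*(-n^2 + 42*n - 147) - 2*n^3 + 7*n^2 + 42*n - 135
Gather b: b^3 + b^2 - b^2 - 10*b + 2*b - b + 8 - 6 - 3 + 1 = b^3 - 9*b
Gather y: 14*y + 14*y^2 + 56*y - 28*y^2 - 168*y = -14*y^2 - 98*y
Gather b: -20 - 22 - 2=-44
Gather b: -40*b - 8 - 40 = -40*b - 48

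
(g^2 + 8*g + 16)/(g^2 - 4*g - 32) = (g + 4)/(g - 8)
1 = 1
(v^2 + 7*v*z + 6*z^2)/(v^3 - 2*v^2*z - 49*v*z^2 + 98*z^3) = (v^2 + 7*v*z + 6*z^2)/(v^3 - 2*v^2*z - 49*v*z^2 + 98*z^3)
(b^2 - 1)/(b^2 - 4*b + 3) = (b + 1)/(b - 3)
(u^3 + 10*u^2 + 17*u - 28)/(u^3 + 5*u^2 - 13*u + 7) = (u + 4)/(u - 1)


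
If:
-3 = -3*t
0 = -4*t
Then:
No Solution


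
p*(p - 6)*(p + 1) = p^3 - 5*p^2 - 6*p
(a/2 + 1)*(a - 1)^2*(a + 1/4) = a^4/2 + a^3/8 - 3*a^2/2 + 5*a/8 + 1/4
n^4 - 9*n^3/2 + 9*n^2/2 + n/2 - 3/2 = (n - 3)*(n - 1)^2*(n + 1/2)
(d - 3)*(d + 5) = d^2 + 2*d - 15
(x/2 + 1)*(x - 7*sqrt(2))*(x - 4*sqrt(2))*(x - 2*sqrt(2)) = x^4/2 - 13*sqrt(2)*x^3/2 + x^3 - 13*sqrt(2)*x^2 + 50*x^2 - 56*sqrt(2)*x + 100*x - 112*sqrt(2)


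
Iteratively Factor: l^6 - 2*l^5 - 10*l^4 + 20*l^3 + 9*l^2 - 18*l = (l - 2)*(l^5 - 10*l^3 + 9*l) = (l - 3)*(l - 2)*(l^4 + 3*l^3 - l^2 - 3*l) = (l - 3)*(l - 2)*(l - 1)*(l^3 + 4*l^2 + 3*l) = (l - 3)*(l - 2)*(l - 1)*(l + 1)*(l^2 + 3*l) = l*(l - 3)*(l - 2)*(l - 1)*(l + 1)*(l + 3)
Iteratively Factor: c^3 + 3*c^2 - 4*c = (c + 4)*(c^2 - c) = c*(c + 4)*(c - 1)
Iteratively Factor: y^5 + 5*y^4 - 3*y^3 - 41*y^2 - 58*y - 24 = (y + 2)*(y^4 + 3*y^3 - 9*y^2 - 23*y - 12) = (y + 2)*(y + 4)*(y^3 - y^2 - 5*y - 3) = (y + 1)*(y + 2)*(y + 4)*(y^2 - 2*y - 3) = (y + 1)^2*(y + 2)*(y + 4)*(y - 3)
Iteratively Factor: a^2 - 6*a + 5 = (a - 5)*(a - 1)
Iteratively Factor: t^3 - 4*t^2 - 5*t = (t + 1)*(t^2 - 5*t) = (t - 5)*(t + 1)*(t)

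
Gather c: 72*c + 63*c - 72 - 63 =135*c - 135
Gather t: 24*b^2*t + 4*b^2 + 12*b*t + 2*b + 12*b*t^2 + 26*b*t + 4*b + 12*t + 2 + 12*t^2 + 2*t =4*b^2 + 6*b + t^2*(12*b + 12) + t*(24*b^2 + 38*b + 14) + 2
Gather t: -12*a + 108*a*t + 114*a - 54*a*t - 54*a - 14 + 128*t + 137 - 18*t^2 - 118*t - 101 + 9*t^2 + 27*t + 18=48*a - 9*t^2 + t*(54*a + 37) + 40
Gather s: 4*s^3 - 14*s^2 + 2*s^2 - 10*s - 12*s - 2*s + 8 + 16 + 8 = 4*s^3 - 12*s^2 - 24*s + 32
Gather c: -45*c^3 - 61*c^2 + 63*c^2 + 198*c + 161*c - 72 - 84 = -45*c^3 + 2*c^2 + 359*c - 156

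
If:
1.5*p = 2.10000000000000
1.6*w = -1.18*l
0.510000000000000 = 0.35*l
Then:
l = 1.46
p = 1.40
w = -1.07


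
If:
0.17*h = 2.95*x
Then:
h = 17.3529411764706*x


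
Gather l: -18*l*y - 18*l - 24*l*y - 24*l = l*(-42*y - 42)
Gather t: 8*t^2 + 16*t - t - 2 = 8*t^2 + 15*t - 2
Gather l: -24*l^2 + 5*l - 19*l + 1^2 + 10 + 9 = -24*l^2 - 14*l + 20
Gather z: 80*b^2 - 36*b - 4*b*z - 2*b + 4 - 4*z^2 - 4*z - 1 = 80*b^2 - 38*b - 4*z^2 + z*(-4*b - 4) + 3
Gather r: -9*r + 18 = 18 - 9*r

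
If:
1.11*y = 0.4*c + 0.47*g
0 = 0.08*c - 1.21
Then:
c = 15.12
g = 2.36170212765957*y - 12.8723404255319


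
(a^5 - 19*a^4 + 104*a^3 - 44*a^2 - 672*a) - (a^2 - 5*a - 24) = a^5 - 19*a^4 + 104*a^3 - 45*a^2 - 667*a + 24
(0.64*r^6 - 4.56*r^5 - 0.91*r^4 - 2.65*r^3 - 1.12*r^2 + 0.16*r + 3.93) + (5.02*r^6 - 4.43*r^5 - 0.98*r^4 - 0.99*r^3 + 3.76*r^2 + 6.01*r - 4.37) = 5.66*r^6 - 8.99*r^5 - 1.89*r^4 - 3.64*r^3 + 2.64*r^2 + 6.17*r - 0.44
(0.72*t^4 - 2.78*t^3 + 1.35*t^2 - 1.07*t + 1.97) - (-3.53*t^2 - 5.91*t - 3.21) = 0.72*t^4 - 2.78*t^3 + 4.88*t^2 + 4.84*t + 5.18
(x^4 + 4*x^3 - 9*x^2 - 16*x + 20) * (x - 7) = x^5 - 3*x^4 - 37*x^3 + 47*x^2 + 132*x - 140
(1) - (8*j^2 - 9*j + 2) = -8*j^2 + 9*j - 1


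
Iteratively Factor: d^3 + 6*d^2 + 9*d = (d + 3)*(d^2 + 3*d) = d*(d + 3)*(d + 3)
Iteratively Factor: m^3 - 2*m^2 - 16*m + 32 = (m - 4)*(m^2 + 2*m - 8) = (m - 4)*(m - 2)*(m + 4)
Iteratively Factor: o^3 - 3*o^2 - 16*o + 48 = (o - 3)*(o^2 - 16) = (o - 3)*(o + 4)*(o - 4)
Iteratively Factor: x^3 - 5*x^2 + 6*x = (x - 3)*(x^2 - 2*x) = x*(x - 3)*(x - 2)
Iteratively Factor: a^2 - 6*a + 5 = (a - 5)*(a - 1)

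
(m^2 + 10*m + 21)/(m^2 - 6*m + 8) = (m^2 + 10*m + 21)/(m^2 - 6*m + 8)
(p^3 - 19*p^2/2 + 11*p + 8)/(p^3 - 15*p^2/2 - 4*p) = (p - 2)/p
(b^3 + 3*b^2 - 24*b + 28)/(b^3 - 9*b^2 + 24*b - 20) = (b + 7)/(b - 5)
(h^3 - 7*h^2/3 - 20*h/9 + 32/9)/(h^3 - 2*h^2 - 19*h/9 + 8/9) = (3*h^2 + h - 4)/(3*h^2 + 2*h - 1)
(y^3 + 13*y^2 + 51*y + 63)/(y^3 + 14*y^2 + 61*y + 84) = (y + 3)/(y + 4)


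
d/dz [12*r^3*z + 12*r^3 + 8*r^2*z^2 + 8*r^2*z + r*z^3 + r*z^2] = r*(12*r^2 + 16*r*z + 8*r + 3*z^2 + 2*z)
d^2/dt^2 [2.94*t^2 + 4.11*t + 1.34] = 5.88000000000000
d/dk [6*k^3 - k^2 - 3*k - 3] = 18*k^2 - 2*k - 3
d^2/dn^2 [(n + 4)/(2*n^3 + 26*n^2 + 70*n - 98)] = (3*n^3 + 21*n^2 + 109*n + 187)/(n^7 + 25*n^6 + 213*n^5 + 573*n^4 - 861*n^3 - 3381*n^2 + 5831*n - 2401)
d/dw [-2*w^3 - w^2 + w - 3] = -6*w^2 - 2*w + 1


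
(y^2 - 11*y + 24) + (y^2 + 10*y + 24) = 2*y^2 - y + 48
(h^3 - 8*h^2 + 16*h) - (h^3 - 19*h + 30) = -8*h^2 + 35*h - 30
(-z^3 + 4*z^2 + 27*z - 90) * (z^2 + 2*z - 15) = -z^5 + 2*z^4 + 50*z^3 - 96*z^2 - 585*z + 1350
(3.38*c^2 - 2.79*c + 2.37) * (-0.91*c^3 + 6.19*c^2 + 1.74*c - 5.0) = -3.0758*c^5 + 23.4611*c^4 - 13.5456*c^3 - 7.0843*c^2 + 18.0738*c - 11.85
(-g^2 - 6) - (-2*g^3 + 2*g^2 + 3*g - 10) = 2*g^3 - 3*g^2 - 3*g + 4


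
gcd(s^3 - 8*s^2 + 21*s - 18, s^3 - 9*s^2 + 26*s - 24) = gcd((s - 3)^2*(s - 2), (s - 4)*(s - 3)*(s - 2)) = s^2 - 5*s + 6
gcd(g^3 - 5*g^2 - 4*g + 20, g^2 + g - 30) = g - 5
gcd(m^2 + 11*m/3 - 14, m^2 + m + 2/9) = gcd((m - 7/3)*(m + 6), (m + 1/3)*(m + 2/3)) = 1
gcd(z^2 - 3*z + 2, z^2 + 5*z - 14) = z - 2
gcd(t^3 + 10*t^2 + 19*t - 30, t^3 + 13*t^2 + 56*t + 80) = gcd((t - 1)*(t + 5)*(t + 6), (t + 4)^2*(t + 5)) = t + 5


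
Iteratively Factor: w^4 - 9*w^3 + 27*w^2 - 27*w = (w - 3)*(w^3 - 6*w^2 + 9*w) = (w - 3)^2*(w^2 - 3*w) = (w - 3)^3*(w)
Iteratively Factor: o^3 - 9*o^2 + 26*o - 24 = (o - 2)*(o^2 - 7*o + 12) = (o - 3)*(o - 2)*(o - 4)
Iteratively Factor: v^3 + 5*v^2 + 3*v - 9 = (v - 1)*(v^2 + 6*v + 9) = (v - 1)*(v + 3)*(v + 3)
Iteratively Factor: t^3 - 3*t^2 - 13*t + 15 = (t - 5)*(t^2 + 2*t - 3) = (t - 5)*(t - 1)*(t + 3)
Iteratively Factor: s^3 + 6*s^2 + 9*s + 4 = (s + 4)*(s^2 + 2*s + 1) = (s + 1)*(s + 4)*(s + 1)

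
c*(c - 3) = c^2 - 3*c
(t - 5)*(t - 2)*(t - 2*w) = t^3 - 2*t^2*w - 7*t^2 + 14*t*w + 10*t - 20*w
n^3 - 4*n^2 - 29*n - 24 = (n - 8)*(n + 1)*(n + 3)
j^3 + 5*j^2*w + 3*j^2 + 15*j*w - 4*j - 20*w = (j - 1)*(j + 4)*(j + 5*w)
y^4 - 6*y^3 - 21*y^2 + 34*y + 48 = (y - 8)*(y - 2)*(y + 1)*(y + 3)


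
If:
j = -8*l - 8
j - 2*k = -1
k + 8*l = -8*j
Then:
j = 1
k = 1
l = -9/8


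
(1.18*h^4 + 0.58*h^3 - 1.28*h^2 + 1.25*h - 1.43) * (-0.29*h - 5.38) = -0.3422*h^5 - 6.5166*h^4 - 2.7492*h^3 + 6.5239*h^2 - 6.3103*h + 7.6934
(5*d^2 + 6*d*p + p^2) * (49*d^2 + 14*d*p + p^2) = 245*d^4 + 364*d^3*p + 138*d^2*p^2 + 20*d*p^3 + p^4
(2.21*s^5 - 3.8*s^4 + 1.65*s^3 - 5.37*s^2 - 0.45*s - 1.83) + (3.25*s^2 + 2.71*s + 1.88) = 2.21*s^5 - 3.8*s^4 + 1.65*s^3 - 2.12*s^2 + 2.26*s + 0.0499999999999998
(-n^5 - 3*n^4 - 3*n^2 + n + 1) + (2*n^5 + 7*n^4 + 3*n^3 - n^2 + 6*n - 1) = n^5 + 4*n^4 + 3*n^3 - 4*n^2 + 7*n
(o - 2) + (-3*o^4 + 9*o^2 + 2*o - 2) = -3*o^4 + 9*o^2 + 3*o - 4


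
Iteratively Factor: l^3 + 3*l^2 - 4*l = (l + 4)*(l^2 - l) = (l - 1)*(l + 4)*(l)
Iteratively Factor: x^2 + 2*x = (x + 2)*(x)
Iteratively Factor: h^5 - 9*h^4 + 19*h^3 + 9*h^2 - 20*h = (h - 1)*(h^4 - 8*h^3 + 11*h^2 + 20*h) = h*(h - 1)*(h^3 - 8*h^2 + 11*h + 20) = h*(h - 1)*(h + 1)*(h^2 - 9*h + 20) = h*(h - 5)*(h - 1)*(h + 1)*(h - 4)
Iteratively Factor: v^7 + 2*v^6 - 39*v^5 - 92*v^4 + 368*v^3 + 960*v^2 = (v)*(v^6 + 2*v^5 - 39*v^4 - 92*v^3 + 368*v^2 + 960*v) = v*(v + 4)*(v^5 - 2*v^4 - 31*v^3 + 32*v^2 + 240*v) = v*(v + 3)*(v + 4)*(v^4 - 5*v^3 - 16*v^2 + 80*v) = v^2*(v + 3)*(v + 4)*(v^3 - 5*v^2 - 16*v + 80) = v^2*(v + 3)*(v + 4)^2*(v^2 - 9*v + 20) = v^2*(v - 4)*(v + 3)*(v + 4)^2*(v - 5)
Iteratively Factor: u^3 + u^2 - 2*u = (u + 2)*(u^2 - u) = (u - 1)*(u + 2)*(u)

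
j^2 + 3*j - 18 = (j - 3)*(j + 6)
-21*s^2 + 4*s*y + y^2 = (-3*s + y)*(7*s + y)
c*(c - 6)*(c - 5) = c^3 - 11*c^2 + 30*c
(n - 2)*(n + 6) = n^2 + 4*n - 12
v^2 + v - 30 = (v - 5)*(v + 6)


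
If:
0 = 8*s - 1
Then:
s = 1/8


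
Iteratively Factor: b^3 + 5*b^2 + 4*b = (b + 1)*(b^2 + 4*b) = b*(b + 1)*(b + 4)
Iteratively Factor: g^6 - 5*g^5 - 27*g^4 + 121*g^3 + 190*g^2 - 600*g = (g - 5)*(g^5 - 27*g^3 - 14*g^2 + 120*g) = (g - 5)*(g + 4)*(g^4 - 4*g^3 - 11*g^2 + 30*g) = (g - 5)*(g + 3)*(g + 4)*(g^3 - 7*g^2 + 10*g) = (g - 5)^2*(g + 3)*(g + 4)*(g^2 - 2*g) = (g - 5)^2*(g - 2)*(g + 3)*(g + 4)*(g)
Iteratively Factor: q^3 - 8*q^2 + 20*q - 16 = (q - 4)*(q^2 - 4*q + 4) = (q - 4)*(q - 2)*(q - 2)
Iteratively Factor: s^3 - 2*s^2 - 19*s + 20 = (s - 5)*(s^2 + 3*s - 4) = (s - 5)*(s - 1)*(s + 4)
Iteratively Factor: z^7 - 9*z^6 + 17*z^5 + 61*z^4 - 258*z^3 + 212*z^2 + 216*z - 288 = (z - 2)*(z^6 - 7*z^5 + 3*z^4 + 67*z^3 - 124*z^2 - 36*z + 144) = (z - 2)*(z + 1)*(z^5 - 8*z^4 + 11*z^3 + 56*z^2 - 180*z + 144) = (z - 2)^2*(z + 1)*(z^4 - 6*z^3 - z^2 + 54*z - 72) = (z - 3)*(z - 2)^2*(z + 1)*(z^3 - 3*z^2 - 10*z + 24) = (z - 3)*(z - 2)^2*(z + 1)*(z + 3)*(z^2 - 6*z + 8) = (z - 4)*(z - 3)*(z - 2)^2*(z + 1)*(z + 3)*(z - 2)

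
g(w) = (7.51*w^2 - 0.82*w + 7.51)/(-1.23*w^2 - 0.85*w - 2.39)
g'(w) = (2.46*w + 0.85)*(7.51*w^2 - 0.82*w + 7.51)/(-1.23*w^2 - 0.85*w - 2.39)^2 + (15.02*w - 0.82)/(-1.23*w^2 - 0.85*w - 2.39)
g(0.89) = -3.09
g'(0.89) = -0.77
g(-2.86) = -7.11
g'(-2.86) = -0.02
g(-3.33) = -7.09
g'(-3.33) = -0.09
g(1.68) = -3.75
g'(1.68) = -0.79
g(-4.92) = -6.91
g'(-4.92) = -0.11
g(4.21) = -4.94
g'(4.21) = -0.25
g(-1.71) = -6.81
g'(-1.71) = 0.80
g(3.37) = -4.68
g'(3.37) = -0.36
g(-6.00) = -6.80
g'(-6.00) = -0.09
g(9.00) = -5.55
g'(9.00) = -0.06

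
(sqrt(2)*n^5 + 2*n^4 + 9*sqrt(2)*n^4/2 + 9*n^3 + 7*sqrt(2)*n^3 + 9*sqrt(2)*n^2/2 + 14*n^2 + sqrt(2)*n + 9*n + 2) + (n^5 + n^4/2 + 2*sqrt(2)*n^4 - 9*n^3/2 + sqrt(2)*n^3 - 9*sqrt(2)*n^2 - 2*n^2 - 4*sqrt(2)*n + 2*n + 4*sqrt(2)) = n^5 + sqrt(2)*n^5 + 5*n^4/2 + 13*sqrt(2)*n^4/2 + 9*n^3/2 + 8*sqrt(2)*n^3 - 9*sqrt(2)*n^2/2 + 12*n^2 - 3*sqrt(2)*n + 11*n + 2 + 4*sqrt(2)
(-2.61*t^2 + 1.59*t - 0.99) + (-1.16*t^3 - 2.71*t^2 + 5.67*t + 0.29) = -1.16*t^3 - 5.32*t^2 + 7.26*t - 0.7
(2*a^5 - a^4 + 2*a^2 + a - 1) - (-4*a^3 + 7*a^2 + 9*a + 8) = 2*a^5 - a^4 + 4*a^3 - 5*a^2 - 8*a - 9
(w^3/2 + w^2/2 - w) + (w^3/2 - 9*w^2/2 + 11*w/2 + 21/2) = w^3 - 4*w^2 + 9*w/2 + 21/2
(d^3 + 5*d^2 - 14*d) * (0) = 0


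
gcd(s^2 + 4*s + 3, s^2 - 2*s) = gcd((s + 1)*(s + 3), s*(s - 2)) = 1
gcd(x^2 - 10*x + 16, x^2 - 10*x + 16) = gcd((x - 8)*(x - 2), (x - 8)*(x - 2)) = x^2 - 10*x + 16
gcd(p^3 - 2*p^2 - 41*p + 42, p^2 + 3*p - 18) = p + 6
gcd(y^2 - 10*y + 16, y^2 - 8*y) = y - 8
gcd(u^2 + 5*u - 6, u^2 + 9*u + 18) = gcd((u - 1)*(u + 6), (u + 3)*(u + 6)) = u + 6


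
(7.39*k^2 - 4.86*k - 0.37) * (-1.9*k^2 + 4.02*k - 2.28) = -14.041*k^4 + 38.9418*k^3 - 35.6834*k^2 + 9.5934*k + 0.8436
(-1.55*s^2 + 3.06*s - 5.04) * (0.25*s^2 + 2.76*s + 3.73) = -0.3875*s^4 - 3.513*s^3 + 1.4041*s^2 - 2.4966*s - 18.7992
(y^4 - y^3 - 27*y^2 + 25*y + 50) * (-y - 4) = -y^5 - 3*y^4 + 31*y^3 + 83*y^2 - 150*y - 200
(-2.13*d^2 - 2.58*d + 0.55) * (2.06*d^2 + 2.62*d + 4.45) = -4.3878*d^4 - 10.8954*d^3 - 15.1051*d^2 - 10.04*d + 2.4475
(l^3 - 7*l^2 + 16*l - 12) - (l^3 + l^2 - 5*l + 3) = -8*l^2 + 21*l - 15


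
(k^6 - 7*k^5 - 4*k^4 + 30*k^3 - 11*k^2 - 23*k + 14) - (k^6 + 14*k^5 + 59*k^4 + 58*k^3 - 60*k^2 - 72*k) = -21*k^5 - 63*k^4 - 28*k^3 + 49*k^2 + 49*k + 14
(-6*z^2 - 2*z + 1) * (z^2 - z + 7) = -6*z^4 + 4*z^3 - 39*z^2 - 15*z + 7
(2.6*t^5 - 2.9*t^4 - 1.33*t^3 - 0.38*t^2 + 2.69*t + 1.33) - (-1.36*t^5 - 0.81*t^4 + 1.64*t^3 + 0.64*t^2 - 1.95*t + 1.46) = 3.96*t^5 - 2.09*t^4 - 2.97*t^3 - 1.02*t^2 + 4.64*t - 0.13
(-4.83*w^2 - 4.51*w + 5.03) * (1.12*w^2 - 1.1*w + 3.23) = -5.4096*w^4 + 0.2618*w^3 - 5.0063*w^2 - 20.1003*w + 16.2469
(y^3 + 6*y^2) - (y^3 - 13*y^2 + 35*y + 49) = 19*y^2 - 35*y - 49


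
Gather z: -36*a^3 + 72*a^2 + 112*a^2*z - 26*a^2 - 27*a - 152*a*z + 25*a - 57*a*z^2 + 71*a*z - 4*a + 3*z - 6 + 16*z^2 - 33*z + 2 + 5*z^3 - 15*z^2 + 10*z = -36*a^3 + 46*a^2 - 6*a + 5*z^3 + z^2*(1 - 57*a) + z*(112*a^2 - 81*a - 20) - 4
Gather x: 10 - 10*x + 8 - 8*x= 18 - 18*x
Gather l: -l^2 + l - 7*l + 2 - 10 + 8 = -l^2 - 6*l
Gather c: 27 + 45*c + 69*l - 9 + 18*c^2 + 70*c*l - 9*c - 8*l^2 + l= 18*c^2 + c*(70*l + 36) - 8*l^2 + 70*l + 18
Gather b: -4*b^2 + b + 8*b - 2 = -4*b^2 + 9*b - 2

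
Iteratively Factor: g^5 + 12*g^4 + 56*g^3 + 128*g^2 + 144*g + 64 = (g + 2)*(g^4 + 10*g^3 + 36*g^2 + 56*g + 32) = (g + 2)^2*(g^3 + 8*g^2 + 20*g + 16) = (g + 2)^3*(g^2 + 6*g + 8) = (g + 2)^3*(g + 4)*(g + 2)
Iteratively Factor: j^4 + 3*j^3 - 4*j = (j)*(j^3 + 3*j^2 - 4) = j*(j - 1)*(j^2 + 4*j + 4) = j*(j - 1)*(j + 2)*(j + 2)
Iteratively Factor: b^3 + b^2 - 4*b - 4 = (b + 2)*(b^2 - b - 2) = (b - 2)*(b + 2)*(b + 1)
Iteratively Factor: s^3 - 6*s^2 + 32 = (s - 4)*(s^2 - 2*s - 8) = (s - 4)*(s + 2)*(s - 4)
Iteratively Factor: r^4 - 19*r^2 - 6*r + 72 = (r + 3)*(r^3 - 3*r^2 - 10*r + 24) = (r - 4)*(r + 3)*(r^2 + r - 6) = (r - 4)*(r + 3)^2*(r - 2)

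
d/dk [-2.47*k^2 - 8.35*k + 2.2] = -4.94*k - 8.35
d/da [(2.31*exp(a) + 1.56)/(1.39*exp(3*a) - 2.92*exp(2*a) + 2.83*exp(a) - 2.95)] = (-6.4218*exp(3*a) + 0.239999999999999*exp(2*a) + 9.1104*exp(a) - 11.2293)*exp(a)/(1.9321*exp(6*a) - 8.1176*exp(5*a) + 16.3938*exp(4*a) - 24.7282*exp(3*a) + 25.2369*exp(2*a) - 16.697*exp(a) + 8.7025)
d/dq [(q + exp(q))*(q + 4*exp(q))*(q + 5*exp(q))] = 10*q^2*exp(q) + 3*q^2 + 58*q*exp(2*q) + 20*q*exp(q) + 60*exp(3*q) + 29*exp(2*q)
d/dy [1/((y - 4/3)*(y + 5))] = 3*(-6*y - 11)/(9*y^4 + 66*y^3 + y^2 - 440*y + 400)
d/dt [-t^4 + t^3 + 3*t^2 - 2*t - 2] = -4*t^3 + 3*t^2 + 6*t - 2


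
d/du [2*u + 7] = 2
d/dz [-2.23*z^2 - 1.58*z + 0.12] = -4.46*z - 1.58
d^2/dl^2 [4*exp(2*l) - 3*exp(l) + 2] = (16*exp(l) - 3)*exp(l)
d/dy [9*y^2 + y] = 18*y + 1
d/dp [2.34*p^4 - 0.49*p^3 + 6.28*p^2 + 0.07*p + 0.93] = 9.36*p^3 - 1.47*p^2 + 12.56*p + 0.07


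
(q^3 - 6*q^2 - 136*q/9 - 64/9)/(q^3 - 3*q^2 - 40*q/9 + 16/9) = (3*q^2 - 22*q - 16)/(3*q^2 - 13*q + 4)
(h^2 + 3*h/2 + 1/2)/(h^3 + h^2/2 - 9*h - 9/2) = (h + 1)/(h^2 - 9)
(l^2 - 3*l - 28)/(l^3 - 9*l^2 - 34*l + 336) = (l + 4)/(l^2 - 2*l - 48)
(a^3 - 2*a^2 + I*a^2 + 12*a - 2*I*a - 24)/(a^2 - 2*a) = a + I + 12/a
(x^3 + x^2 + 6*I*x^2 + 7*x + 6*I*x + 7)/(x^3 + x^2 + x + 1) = (x + 7*I)/(x + I)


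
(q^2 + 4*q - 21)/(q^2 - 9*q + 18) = (q + 7)/(q - 6)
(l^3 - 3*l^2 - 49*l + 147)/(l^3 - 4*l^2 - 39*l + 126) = (l + 7)/(l + 6)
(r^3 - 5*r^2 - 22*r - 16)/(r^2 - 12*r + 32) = (r^2 + 3*r + 2)/(r - 4)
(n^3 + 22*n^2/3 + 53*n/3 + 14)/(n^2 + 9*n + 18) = (3*n^2 + 13*n + 14)/(3*(n + 6))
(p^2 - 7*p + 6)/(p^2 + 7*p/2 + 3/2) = 2*(p^2 - 7*p + 6)/(2*p^2 + 7*p + 3)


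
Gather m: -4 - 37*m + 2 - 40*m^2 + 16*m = -40*m^2 - 21*m - 2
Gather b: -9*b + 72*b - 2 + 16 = 63*b + 14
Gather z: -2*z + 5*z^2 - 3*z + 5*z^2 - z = 10*z^2 - 6*z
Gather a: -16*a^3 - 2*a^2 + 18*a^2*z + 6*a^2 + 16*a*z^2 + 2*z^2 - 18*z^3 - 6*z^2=-16*a^3 + a^2*(18*z + 4) + 16*a*z^2 - 18*z^3 - 4*z^2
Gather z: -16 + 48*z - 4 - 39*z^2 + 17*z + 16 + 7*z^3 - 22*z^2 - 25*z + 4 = 7*z^3 - 61*z^2 + 40*z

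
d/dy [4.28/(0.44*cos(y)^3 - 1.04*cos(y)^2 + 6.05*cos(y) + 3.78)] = (5.6496*cos(y)^2 - 8.9024*cos(y) + 25.894)*sin(y)/(0.44*cos(y)^3 - 1.04*cos(y)^2 + 6.05*cos(y) + 3.78)^2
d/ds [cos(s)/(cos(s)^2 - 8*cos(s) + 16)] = (cos(s) + 4)*sin(s)/(cos(s) - 4)^3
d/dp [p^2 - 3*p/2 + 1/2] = 2*p - 3/2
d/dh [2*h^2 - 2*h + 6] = 4*h - 2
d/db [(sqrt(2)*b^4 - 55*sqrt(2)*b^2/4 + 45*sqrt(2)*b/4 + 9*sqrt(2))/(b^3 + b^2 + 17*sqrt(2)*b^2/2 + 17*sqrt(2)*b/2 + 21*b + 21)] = sqrt(2)*((16*b^3 - 110*b + 45)*(2*b^3 + 2*b^2 + 17*sqrt(2)*b^2 + 17*sqrt(2)*b + 42*b + 42) - (4*b^4 - 55*b^2 + 45*b + 36)*(6*b^2 + 4*b + 34*sqrt(2)*b + 17*sqrt(2) + 42))/(2*(2*b^3 + 2*b^2 + 17*sqrt(2)*b^2 + 17*sqrt(2)*b + 42*b + 42)^2)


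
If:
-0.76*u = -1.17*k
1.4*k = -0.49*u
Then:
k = 0.00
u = 0.00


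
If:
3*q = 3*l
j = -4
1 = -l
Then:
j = -4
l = -1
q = -1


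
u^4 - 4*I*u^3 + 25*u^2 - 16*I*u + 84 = (u - 7*I)*(u - 2*I)*(u + 2*I)*(u + 3*I)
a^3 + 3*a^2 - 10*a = a*(a - 2)*(a + 5)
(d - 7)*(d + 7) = d^2 - 49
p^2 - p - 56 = (p - 8)*(p + 7)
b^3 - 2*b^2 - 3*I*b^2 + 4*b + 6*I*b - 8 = (b - 2)*(b - 4*I)*(b + I)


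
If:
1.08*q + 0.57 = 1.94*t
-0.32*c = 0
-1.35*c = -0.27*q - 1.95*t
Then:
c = 0.00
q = -0.42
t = 0.06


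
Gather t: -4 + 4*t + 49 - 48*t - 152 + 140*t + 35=96*t - 72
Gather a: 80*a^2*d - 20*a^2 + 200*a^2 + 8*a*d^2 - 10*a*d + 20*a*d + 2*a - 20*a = a^2*(80*d + 180) + a*(8*d^2 + 10*d - 18)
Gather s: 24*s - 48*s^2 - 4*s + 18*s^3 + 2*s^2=18*s^3 - 46*s^2 + 20*s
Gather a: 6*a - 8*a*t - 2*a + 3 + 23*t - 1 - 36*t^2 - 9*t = a*(4 - 8*t) - 36*t^2 + 14*t + 2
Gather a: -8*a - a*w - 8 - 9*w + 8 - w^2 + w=a*(-w - 8) - w^2 - 8*w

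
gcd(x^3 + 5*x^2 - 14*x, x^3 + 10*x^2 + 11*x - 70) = x^2 + 5*x - 14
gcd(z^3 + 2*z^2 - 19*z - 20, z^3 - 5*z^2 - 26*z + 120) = z^2 + z - 20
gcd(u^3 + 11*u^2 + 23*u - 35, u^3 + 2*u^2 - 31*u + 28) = u^2 + 6*u - 7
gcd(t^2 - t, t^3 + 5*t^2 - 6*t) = t^2 - t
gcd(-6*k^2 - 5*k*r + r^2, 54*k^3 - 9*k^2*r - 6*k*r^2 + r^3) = -6*k + r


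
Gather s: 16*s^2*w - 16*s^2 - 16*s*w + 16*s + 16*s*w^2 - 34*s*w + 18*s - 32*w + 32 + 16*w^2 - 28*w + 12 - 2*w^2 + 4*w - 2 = s^2*(16*w - 16) + s*(16*w^2 - 50*w + 34) + 14*w^2 - 56*w + 42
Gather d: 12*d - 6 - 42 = 12*d - 48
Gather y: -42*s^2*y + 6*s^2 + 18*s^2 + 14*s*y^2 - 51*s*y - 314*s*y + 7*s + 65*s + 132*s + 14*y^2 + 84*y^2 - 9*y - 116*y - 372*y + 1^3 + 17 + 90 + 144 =24*s^2 + 204*s + y^2*(14*s + 98) + y*(-42*s^2 - 365*s - 497) + 252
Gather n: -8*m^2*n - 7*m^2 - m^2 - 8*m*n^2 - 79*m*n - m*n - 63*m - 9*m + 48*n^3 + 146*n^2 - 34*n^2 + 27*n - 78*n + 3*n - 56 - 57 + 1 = -8*m^2 - 72*m + 48*n^3 + n^2*(112 - 8*m) + n*(-8*m^2 - 80*m - 48) - 112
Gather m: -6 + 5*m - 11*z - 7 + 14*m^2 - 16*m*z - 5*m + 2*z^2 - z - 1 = 14*m^2 - 16*m*z + 2*z^2 - 12*z - 14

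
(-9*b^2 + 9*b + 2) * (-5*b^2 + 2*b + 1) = 45*b^4 - 63*b^3 - b^2 + 13*b + 2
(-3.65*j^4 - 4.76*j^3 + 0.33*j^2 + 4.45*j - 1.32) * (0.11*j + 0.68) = -0.4015*j^5 - 3.0056*j^4 - 3.2005*j^3 + 0.7139*j^2 + 2.8808*j - 0.8976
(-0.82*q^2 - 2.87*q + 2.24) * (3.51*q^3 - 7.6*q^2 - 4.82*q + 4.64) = -2.8782*q^5 - 3.8417*q^4 + 33.6268*q^3 - 6.9954*q^2 - 24.1136*q + 10.3936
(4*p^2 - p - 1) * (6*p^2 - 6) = 24*p^4 - 6*p^3 - 30*p^2 + 6*p + 6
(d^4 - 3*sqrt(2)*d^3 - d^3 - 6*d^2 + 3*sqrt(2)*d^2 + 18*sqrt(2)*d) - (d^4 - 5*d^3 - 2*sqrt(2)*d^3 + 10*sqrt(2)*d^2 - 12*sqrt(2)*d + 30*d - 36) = -sqrt(2)*d^3 + 4*d^3 - 7*sqrt(2)*d^2 - 6*d^2 - 30*d + 30*sqrt(2)*d + 36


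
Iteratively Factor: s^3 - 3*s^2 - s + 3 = (s - 3)*(s^2 - 1) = (s - 3)*(s - 1)*(s + 1)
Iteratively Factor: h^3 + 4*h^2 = (h)*(h^2 + 4*h) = h^2*(h + 4)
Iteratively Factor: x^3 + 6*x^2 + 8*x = (x)*(x^2 + 6*x + 8) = x*(x + 2)*(x + 4)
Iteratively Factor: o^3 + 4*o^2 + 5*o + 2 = (o + 2)*(o^2 + 2*o + 1) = (o + 1)*(o + 2)*(o + 1)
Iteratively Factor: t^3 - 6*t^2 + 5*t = (t - 1)*(t^2 - 5*t) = t*(t - 1)*(t - 5)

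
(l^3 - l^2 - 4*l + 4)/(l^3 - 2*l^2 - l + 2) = (l + 2)/(l + 1)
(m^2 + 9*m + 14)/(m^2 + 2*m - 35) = (m + 2)/(m - 5)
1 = 1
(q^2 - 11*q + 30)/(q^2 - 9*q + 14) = (q^2 - 11*q + 30)/(q^2 - 9*q + 14)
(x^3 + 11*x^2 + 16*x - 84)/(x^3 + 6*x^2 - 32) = (x^2 + 13*x + 42)/(x^2 + 8*x + 16)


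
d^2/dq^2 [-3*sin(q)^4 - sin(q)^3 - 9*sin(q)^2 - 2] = 48*sin(q)^4 + 9*sin(q)^3 - 6*sin(q) - 18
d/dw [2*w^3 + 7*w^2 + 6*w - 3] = 6*w^2 + 14*w + 6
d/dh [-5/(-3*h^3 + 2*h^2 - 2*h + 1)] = 5*(-9*h^2 + 4*h - 2)/(3*h^3 - 2*h^2 + 2*h - 1)^2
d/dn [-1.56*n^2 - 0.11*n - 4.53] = -3.12*n - 0.11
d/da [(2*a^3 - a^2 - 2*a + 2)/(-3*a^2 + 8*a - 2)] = 2*(-3*a^4 + 16*a^3 - 13*a^2 + 8*a - 6)/(9*a^4 - 48*a^3 + 76*a^2 - 32*a + 4)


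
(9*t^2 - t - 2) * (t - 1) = 9*t^3 - 10*t^2 - t + 2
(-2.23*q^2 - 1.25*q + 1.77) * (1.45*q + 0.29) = -3.2335*q^3 - 2.4592*q^2 + 2.204*q + 0.5133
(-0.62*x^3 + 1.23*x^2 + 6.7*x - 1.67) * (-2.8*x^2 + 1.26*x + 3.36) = 1.736*x^5 - 4.2252*x^4 - 19.2934*x^3 + 17.2508*x^2 + 20.4078*x - 5.6112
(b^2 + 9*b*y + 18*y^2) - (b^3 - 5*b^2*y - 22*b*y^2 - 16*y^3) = -b^3 + 5*b^2*y + b^2 + 22*b*y^2 + 9*b*y + 16*y^3 + 18*y^2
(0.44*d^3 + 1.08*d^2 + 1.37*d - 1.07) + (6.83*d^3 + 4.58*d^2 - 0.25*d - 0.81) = 7.27*d^3 + 5.66*d^2 + 1.12*d - 1.88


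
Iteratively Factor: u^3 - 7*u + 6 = (u - 2)*(u^2 + 2*u - 3) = (u - 2)*(u + 3)*(u - 1)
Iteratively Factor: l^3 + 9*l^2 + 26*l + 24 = (l + 4)*(l^2 + 5*l + 6) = (l + 3)*(l + 4)*(l + 2)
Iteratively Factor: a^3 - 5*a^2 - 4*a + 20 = (a + 2)*(a^2 - 7*a + 10) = (a - 5)*(a + 2)*(a - 2)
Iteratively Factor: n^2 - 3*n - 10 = (n - 5)*(n + 2)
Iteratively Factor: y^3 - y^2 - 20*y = (y - 5)*(y^2 + 4*y) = (y - 5)*(y + 4)*(y)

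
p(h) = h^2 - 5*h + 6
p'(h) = 2*h - 5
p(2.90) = -0.09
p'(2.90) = 0.80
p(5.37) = 7.99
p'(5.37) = 5.74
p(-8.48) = 120.31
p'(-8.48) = -21.96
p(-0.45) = 8.45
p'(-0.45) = -5.90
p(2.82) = -0.15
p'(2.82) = 0.64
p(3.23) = 0.28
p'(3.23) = 1.46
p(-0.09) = 6.46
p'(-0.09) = -5.18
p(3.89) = 1.68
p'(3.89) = 2.78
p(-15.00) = 306.00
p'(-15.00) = -35.00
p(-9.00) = 132.00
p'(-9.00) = -23.00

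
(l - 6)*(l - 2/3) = l^2 - 20*l/3 + 4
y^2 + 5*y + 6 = (y + 2)*(y + 3)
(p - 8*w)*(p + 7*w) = p^2 - p*w - 56*w^2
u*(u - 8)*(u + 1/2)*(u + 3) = u^4 - 9*u^3/2 - 53*u^2/2 - 12*u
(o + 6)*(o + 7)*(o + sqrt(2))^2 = o^4 + 2*sqrt(2)*o^3 + 13*o^3 + 26*sqrt(2)*o^2 + 44*o^2 + 26*o + 84*sqrt(2)*o + 84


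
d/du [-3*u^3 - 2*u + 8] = -9*u^2 - 2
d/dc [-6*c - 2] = -6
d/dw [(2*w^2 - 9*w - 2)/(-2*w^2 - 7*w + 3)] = (-32*w^2 + 4*w - 41)/(4*w^4 + 28*w^3 + 37*w^2 - 42*w + 9)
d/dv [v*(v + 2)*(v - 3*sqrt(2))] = 3*v^2 - 6*sqrt(2)*v + 4*v - 6*sqrt(2)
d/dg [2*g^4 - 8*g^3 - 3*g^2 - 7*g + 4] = 8*g^3 - 24*g^2 - 6*g - 7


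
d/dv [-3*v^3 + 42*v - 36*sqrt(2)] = 42 - 9*v^2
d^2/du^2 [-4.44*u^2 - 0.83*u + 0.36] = -8.88000000000000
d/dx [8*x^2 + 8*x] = 16*x + 8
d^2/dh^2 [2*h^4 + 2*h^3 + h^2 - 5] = 24*h^2 + 12*h + 2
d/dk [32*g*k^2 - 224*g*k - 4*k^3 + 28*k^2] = 64*g*k - 224*g - 12*k^2 + 56*k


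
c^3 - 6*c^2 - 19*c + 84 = (c - 7)*(c - 3)*(c + 4)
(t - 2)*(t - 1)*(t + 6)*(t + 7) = t^4 + 10*t^3 + 5*t^2 - 100*t + 84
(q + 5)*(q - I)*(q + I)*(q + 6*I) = q^4 + 5*q^3 + 6*I*q^3 + q^2 + 30*I*q^2 + 5*q + 6*I*q + 30*I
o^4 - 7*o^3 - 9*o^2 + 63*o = o*(o - 7)*(o - 3)*(o + 3)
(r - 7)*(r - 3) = r^2 - 10*r + 21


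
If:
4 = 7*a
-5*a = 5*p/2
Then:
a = 4/7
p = -8/7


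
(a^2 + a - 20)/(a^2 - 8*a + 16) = (a + 5)/(a - 4)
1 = 1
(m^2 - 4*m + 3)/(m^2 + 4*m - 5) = (m - 3)/(m + 5)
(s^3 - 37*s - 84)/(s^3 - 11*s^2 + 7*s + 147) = (s + 4)/(s - 7)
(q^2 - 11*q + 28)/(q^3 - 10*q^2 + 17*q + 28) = 1/(q + 1)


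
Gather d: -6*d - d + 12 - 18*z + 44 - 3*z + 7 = -7*d - 21*z + 63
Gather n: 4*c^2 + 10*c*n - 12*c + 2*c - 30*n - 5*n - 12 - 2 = 4*c^2 - 10*c + n*(10*c - 35) - 14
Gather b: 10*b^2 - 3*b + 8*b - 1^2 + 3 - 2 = 10*b^2 + 5*b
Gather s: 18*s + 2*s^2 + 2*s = 2*s^2 + 20*s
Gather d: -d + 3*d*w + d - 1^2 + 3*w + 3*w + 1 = 3*d*w + 6*w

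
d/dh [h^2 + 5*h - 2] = 2*h + 5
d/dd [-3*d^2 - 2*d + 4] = -6*d - 2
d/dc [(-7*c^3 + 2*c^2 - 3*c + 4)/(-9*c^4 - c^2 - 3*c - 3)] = ((21*c^2 - 4*c + 3)*(9*c^4 + c^2 + 3*c + 3) - (36*c^3 + 2*c + 3)*(7*c^3 - 2*c^2 + 3*c - 4))/(9*c^4 + c^2 + 3*c + 3)^2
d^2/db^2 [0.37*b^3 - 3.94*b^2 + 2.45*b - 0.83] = 2.22*b - 7.88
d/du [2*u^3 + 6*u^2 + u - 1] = 6*u^2 + 12*u + 1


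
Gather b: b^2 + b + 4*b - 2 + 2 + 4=b^2 + 5*b + 4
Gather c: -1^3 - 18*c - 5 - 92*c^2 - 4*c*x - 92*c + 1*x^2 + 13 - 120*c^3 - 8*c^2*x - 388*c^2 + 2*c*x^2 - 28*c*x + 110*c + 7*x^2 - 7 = -120*c^3 + c^2*(-8*x - 480) + c*(2*x^2 - 32*x) + 8*x^2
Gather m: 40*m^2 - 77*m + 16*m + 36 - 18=40*m^2 - 61*m + 18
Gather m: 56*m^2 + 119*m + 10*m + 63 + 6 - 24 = 56*m^2 + 129*m + 45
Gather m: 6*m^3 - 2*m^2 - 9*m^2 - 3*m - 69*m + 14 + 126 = 6*m^3 - 11*m^2 - 72*m + 140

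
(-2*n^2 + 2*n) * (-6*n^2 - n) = 12*n^4 - 10*n^3 - 2*n^2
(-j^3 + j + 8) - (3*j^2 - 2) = -j^3 - 3*j^2 + j + 10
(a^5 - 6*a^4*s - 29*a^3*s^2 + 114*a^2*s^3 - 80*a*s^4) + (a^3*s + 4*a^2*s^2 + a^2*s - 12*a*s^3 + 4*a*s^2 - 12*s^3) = a^5 - 6*a^4*s - 29*a^3*s^2 + a^3*s + 114*a^2*s^3 + 4*a^2*s^2 + a^2*s - 80*a*s^4 - 12*a*s^3 + 4*a*s^2 - 12*s^3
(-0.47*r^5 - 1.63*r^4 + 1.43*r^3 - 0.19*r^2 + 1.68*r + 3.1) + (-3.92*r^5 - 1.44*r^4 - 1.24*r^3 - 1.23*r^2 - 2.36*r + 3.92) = -4.39*r^5 - 3.07*r^4 + 0.19*r^3 - 1.42*r^2 - 0.68*r + 7.02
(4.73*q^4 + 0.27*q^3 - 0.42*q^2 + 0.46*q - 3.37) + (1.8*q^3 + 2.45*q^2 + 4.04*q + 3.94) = 4.73*q^4 + 2.07*q^3 + 2.03*q^2 + 4.5*q + 0.57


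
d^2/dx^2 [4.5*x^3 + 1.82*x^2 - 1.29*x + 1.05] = 27.0*x + 3.64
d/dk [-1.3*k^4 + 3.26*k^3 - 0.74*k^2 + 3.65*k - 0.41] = -5.2*k^3 + 9.78*k^2 - 1.48*k + 3.65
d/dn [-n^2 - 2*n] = -2*n - 2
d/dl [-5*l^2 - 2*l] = -10*l - 2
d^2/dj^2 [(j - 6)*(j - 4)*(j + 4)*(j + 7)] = 12*j^2 + 6*j - 116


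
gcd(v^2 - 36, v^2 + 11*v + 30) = v + 6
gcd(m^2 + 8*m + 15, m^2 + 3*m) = m + 3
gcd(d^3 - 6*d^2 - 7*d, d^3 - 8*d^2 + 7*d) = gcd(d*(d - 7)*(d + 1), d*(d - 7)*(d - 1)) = d^2 - 7*d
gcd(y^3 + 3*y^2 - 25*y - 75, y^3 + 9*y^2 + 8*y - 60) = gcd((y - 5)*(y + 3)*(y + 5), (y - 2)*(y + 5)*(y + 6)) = y + 5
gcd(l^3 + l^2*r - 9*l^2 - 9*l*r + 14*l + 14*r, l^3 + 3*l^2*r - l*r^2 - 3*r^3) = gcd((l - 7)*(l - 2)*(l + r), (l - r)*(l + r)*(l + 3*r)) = l + r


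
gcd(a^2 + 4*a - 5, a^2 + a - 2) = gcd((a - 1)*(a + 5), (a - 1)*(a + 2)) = a - 1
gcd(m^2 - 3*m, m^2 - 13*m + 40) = 1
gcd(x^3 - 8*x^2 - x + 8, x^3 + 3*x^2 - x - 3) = x^2 - 1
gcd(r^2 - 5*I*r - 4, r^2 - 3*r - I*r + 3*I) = r - I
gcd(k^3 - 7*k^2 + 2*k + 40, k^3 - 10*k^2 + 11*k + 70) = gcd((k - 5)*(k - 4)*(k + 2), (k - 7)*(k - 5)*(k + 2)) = k^2 - 3*k - 10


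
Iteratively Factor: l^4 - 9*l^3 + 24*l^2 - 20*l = (l)*(l^3 - 9*l^2 + 24*l - 20) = l*(l - 2)*(l^2 - 7*l + 10) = l*(l - 2)^2*(l - 5)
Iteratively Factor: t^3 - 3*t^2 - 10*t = (t + 2)*(t^2 - 5*t) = t*(t + 2)*(t - 5)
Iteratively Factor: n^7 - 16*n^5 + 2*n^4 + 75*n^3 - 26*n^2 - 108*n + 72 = (n + 2)*(n^6 - 2*n^5 - 12*n^4 + 26*n^3 + 23*n^2 - 72*n + 36) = (n - 3)*(n + 2)*(n^5 + n^4 - 9*n^3 - n^2 + 20*n - 12) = (n - 3)*(n + 2)*(n + 3)*(n^4 - 2*n^3 - 3*n^2 + 8*n - 4) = (n - 3)*(n + 2)^2*(n + 3)*(n^3 - 4*n^2 + 5*n - 2) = (n - 3)*(n - 1)*(n + 2)^2*(n + 3)*(n^2 - 3*n + 2) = (n - 3)*(n - 1)^2*(n + 2)^2*(n + 3)*(n - 2)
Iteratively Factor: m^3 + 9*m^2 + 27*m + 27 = (m + 3)*(m^2 + 6*m + 9) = (m + 3)^2*(m + 3)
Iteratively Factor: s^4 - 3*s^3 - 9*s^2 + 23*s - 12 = (s - 1)*(s^3 - 2*s^2 - 11*s + 12) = (s - 1)*(s + 3)*(s^2 - 5*s + 4) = (s - 1)^2*(s + 3)*(s - 4)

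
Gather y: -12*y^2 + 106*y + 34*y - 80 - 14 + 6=-12*y^2 + 140*y - 88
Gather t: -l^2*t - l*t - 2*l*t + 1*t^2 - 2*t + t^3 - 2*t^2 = t^3 - t^2 + t*(-l^2 - 3*l - 2)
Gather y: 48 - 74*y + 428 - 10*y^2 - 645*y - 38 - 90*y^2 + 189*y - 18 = -100*y^2 - 530*y + 420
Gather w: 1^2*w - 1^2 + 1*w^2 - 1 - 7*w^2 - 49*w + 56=-6*w^2 - 48*w + 54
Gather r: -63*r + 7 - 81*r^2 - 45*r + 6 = -81*r^2 - 108*r + 13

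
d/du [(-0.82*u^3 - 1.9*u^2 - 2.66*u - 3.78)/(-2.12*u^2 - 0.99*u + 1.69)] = (1.7384*u^4 + 1.6236*u^3 - 7.9156*u^2 - 22.4492*u - 8.2376)/(4.4944*u^4 + 4.1976*u^3 - 6.1855*u^2 - 3.3462*u + 2.8561)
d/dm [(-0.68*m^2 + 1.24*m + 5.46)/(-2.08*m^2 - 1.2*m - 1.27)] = (3.3952*m^2 + 24.4408*m + 4.9772)/(4.3264*m^4 + 4.992*m^3 + 6.7232*m^2 + 3.048*m + 1.6129)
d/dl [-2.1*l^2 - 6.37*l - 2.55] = -4.2*l - 6.37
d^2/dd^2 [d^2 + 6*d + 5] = 2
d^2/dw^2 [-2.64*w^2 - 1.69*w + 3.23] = -5.28000000000000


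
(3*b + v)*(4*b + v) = 12*b^2 + 7*b*v + v^2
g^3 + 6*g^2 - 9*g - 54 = (g - 3)*(g + 3)*(g + 6)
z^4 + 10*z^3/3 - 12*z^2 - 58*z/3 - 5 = (z - 3)*(z + 1/3)*(z + 1)*(z + 5)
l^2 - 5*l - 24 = (l - 8)*(l + 3)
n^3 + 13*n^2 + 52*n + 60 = (n + 2)*(n + 5)*(n + 6)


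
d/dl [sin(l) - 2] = cos(l)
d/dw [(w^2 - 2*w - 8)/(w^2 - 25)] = 2*(w^2 - 17*w + 25)/(w^4 - 50*w^2 + 625)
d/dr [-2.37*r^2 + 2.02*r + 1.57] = 2.02 - 4.74*r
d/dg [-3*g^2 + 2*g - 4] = 2 - 6*g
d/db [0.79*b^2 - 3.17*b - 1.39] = 1.58*b - 3.17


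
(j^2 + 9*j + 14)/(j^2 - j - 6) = (j + 7)/(j - 3)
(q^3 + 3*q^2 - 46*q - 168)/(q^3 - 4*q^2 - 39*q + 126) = (q + 4)/(q - 3)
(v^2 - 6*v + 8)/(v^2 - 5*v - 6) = (-v^2 + 6*v - 8)/(-v^2 + 5*v + 6)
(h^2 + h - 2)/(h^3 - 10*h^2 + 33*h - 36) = (h^2 + h - 2)/(h^3 - 10*h^2 + 33*h - 36)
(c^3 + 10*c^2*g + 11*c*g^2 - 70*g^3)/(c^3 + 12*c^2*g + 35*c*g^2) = (c - 2*g)/c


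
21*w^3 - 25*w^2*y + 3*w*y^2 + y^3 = (-3*w + y)*(-w + y)*(7*w + y)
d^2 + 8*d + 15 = (d + 3)*(d + 5)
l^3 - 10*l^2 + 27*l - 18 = (l - 6)*(l - 3)*(l - 1)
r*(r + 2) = r^2 + 2*r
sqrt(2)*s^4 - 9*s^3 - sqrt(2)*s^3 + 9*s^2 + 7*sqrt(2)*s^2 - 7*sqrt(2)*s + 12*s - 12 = (s - 1)*(s - 3*sqrt(2))*(s - 2*sqrt(2))*(sqrt(2)*s + 1)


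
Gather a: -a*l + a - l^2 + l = a*(1 - l) - l^2 + l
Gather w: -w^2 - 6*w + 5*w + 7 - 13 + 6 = -w^2 - w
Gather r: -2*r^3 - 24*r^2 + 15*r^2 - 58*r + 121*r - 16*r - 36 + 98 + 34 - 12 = -2*r^3 - 9*r^2 + 47*r + 84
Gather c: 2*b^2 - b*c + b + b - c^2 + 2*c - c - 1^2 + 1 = 2*b^2 + 2*b - c^2 + c*(1 - b)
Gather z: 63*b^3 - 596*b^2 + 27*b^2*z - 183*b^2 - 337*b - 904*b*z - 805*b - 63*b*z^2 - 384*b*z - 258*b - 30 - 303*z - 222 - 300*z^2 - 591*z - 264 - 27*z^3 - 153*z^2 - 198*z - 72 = 63*b^3 - 779*b^2 - 1400*b - 27*z^3 + z^2*(-63*b - 453) + z*(27*b^2 - 1288*b - 1092) - 588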